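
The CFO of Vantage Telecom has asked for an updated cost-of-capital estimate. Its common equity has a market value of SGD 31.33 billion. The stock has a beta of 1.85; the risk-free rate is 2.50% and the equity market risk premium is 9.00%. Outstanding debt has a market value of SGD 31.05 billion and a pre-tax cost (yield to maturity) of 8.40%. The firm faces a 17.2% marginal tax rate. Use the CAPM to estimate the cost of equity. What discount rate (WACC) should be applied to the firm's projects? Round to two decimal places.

Cost of equity via CAPM: Re = 2.5% + 1.85 × 9.0% = 19.1500%.
Total capital V = 31.33 + 31.05 = 62.38.
Equity: weight = 31.33/62.38 = 0.5022; cost = 19.15%.
Debt: weight = 31.05/62.38 = 0.4978; after-tax cost = 8.4% × (1 − 17.2%) = 6.9552%.
WACC = 0.5022 × 19.1500% + 0.4978 × 6.9552% = 13.0800%.

13.08%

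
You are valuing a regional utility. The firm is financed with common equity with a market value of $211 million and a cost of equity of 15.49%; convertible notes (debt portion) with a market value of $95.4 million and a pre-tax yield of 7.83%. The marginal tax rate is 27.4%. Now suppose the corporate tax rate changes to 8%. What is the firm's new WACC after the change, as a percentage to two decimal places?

12.91%

After the change:
Total capital V = 211 + 95.4 = 306.4.
Equity: weight = 211/306.4 = 0.6886; cost = 15.49%.
Convertible notes (debt portion): weight = 95.4/306.4 = 0.3114; after-tax cost = 7.83% × (1 − 8%) = 7.2036%.
WACC = 0.6886 × 15.4900% + 0.3114 × 7.2036% = 12.9100%.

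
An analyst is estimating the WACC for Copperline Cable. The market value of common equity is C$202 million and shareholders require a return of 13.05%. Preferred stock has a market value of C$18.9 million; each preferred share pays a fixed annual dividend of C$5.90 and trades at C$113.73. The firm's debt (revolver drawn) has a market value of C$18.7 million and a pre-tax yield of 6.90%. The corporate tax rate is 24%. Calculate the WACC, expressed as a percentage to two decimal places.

Cost of preferred: Rp = 5.9 / 113.73 = 5.1877%.
Total capital V = 202 + 18.9 + 18.7 = 239.6.
Equity: weight = 202/239.6 = 0.8431; cost = 13.05%.
Preferred: weight = 18.9/239.6 = 0.0789; cost = 5.1877%.
Revolver drawn: weight = 18.7/239.6 = 0.0780; after-tax cost = 6.9% × (1 − 24%) = 5.2440%.
WACC = 0.8431 × 13.0500% + 0.0789 × 5.1877% + 0.0780 × 5.2440% = 11.8206%.

11.82%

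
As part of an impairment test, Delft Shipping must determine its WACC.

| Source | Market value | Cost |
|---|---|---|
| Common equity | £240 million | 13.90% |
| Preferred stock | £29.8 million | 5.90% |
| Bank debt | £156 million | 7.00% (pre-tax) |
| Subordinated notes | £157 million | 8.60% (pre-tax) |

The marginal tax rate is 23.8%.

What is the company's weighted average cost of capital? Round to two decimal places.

9.22%

Total capital V = 240 + 29.8 + 156 + 157 = 582.8.
Equity: weight = 240/582.8 = 0.4118; cost = 13.9%.
Preferred: weight = 29.8/582.8 = 0.0511; cost = 5.9%.
Bank debt: weight = 156/582.8 = 0.2677; after-tax cost = 7% × (1 − 23.8%) = 5.3340%.
Subordinated notes: weight = 157/582.8 = 0.2694; after-tax cost = 8.6% × (1 − 23.8%) = 6.5532%.
WACC = 0.4118 × 13.9000% + 0.0511 × 5.9000% + 0.2677 × 5.3340% + 0.2694 × 6.5532% = 9.2189%.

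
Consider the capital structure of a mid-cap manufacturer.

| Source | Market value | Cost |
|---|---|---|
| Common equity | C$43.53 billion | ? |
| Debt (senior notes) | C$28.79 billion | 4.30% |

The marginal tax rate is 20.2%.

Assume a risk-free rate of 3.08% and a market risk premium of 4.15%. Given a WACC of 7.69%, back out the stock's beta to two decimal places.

1.79

Total capital V = 43.53 + 28.79 = 72.32.
Equity weight = 43.53/72.32 = 0.6019.
Senior notes weight = 28.79/72.32 = 0.3981.
Debt contribution = 0.3981 × 4.3% × (1 − 20.2%) = 1.3660%.
Required equity contribution = 7.69% − 1.3660% = 6.3240%  ⇒  Re = 10.5066%.
CAPM: 10.5066% = 3.08% + β × 4.15%  ⇒  β = 1.7895.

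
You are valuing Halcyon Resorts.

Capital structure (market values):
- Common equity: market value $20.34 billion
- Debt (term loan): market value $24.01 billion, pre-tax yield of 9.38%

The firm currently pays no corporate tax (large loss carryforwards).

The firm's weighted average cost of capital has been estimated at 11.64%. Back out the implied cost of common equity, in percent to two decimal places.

Total capital V = 20.34 + 24.01 = 44.35.
Equity weight = 20.34/44.35 = 0.4586.
Term loan weight = 24.01/44.35 = 0.5414.
Debt contribution = 0.5414 × 9.38% × (1 − 0%) = 5.0781%.
Required equity contribution = 11.64% − 5.0781% = 6.5619%.
Re = 6.5619% / 0.4586 = 14.3078%.

14.31%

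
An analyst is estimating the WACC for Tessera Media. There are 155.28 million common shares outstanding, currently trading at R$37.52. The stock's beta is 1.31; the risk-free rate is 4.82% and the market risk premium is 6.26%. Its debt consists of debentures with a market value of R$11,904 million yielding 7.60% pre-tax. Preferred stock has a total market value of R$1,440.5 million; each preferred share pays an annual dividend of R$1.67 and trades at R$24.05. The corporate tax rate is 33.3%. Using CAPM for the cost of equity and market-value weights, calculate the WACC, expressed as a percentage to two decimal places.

7.63%

Cost of equity via CAPM: Re = 4.82% + 1.31 × 6.26% = 13.0206%.
Cost of preferred: Rp = 1.67 / 24.05 = 6.9439%.
Market value of equity E = 37.52 × 155.28m = 5826.1056m.
Total capital V = 5826.1056 + 1440.5 + 11904 = 19170.6056.
Equity: weight = 5826.1056/19170.6056 = 0.3039; cost = 13.0206%.
Preferred: weight = 1440.5/19170.6056 = 0.0751; cost = 6.9439%.
Debentures: weight = 11904/19170.6056 = 0.6210; after-tax cost = 7.6% × (1 − 33.3%) = 5.0692%.
WACC = 0.3039 × 13.0206% + 0.0751 × 6.9439% + 0.6210 × 5.0692% = 7.6266%.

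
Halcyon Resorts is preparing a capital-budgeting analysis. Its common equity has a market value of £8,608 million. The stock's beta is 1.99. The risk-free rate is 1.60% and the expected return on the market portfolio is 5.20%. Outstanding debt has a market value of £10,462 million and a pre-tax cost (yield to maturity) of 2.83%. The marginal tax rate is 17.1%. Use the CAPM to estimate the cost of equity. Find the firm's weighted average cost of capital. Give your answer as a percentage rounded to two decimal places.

5.24%

Market risk premium = 5.2% − 1.6% = 3.6%.
Cost of equity via CAPM: Re = 1.6% + 1.99 × 3.6% = 8.7640%.
Total capital V = 8608 + 10462 = 19070.
Equity: weight = 8608/19070 = 0.4514; cost = 8.764%.
Debt: weight = 10462/19070 = 0.5486; after-tax cost = 2.83% × (1 − 17.1%) = 2.3461%.
WACC = 0.4514 × 8.7640% + 0.5486 × 2.3461% = 5.2431%.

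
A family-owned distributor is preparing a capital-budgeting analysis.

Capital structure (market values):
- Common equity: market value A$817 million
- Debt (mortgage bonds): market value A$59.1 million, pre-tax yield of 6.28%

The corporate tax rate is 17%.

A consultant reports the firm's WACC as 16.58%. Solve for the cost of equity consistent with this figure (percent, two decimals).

Total capital V = 817 + 59.1 = 876.1.
Equity weight = 817/876.1 = 0.9325.
Mortgage bonds weight = 59.1/876.1 = 0.0675.
Debt contribution = 0.0675 × 6.28% × (1 − 17%) = 0.3516%.
Required equity contribution = 16.58% − 0.3516% = 16.2284%.
Re = 16.2284% / 0.9325 = 17.4023%.

17.40%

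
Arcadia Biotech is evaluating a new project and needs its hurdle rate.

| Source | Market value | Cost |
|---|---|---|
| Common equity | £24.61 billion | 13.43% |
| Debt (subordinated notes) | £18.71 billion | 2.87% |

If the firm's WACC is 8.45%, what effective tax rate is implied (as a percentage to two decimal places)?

33.81%

Total capital V = 24.61 + 18.71 = 43.32.
Equity weight = 24.61/43.32 = 0.5681.
Subordinated notes weight = 18.71/43.32 = 0.4319.
Equity contribution = 0.5681 × 13.43% = 7.6296%.
Debt contribution must be 8.45% − 7.6296% = 0.8204%.
0.4319 × 2.87% × (1 − T) = 0.8204%  ⇒  (1 − T) = 0.6619.
T = 33.8115%.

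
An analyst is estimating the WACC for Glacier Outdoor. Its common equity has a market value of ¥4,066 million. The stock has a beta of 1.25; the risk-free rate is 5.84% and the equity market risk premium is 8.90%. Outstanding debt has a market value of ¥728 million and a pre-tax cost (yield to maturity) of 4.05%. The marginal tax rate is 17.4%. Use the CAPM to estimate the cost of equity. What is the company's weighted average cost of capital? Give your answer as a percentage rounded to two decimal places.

Cost of equity via CAPM: Re = 5.84% + 1.25 × 8.9% = 16.9650%.
Total capital V = 4066 + 728 = 4794.
Equity: weight = 4066/4794 = 0.8481; cost = 16.965%.
Debt: weight = 728/4794 = 0.1519; after-tax cost = 4.05% × (1 − 17.4%) = 3.3453%.
WACC = 0.8481 × 16.9650% + 0.1519 × 3.3453% = 14.8968%.

14.90%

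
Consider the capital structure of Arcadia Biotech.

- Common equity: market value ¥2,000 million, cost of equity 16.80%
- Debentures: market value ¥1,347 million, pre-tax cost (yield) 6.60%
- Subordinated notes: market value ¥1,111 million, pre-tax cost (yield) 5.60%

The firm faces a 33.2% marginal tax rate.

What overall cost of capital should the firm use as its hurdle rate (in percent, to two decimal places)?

9.80%

Total capital V = 2000 + 1347 + 1111 = 4458.
Equity: weight = 2000/4458 = 0.4486; cost = 16.8%.
Debentures: weight = 1347/4458 = 0.3022; after-tax cost = 6.6% × (1 − 33.2%) = 4.4088%.
Subordinated notes: weight = 1111/4458 = 0.2492; after-tax cost = 5.6% × (1 − 33.2%) = 3.7408%.
WACC = 0.4486 × 16.8000% + 0.3022 × 4.4088% + 0.2492 × 3.7408% = 9.8014%.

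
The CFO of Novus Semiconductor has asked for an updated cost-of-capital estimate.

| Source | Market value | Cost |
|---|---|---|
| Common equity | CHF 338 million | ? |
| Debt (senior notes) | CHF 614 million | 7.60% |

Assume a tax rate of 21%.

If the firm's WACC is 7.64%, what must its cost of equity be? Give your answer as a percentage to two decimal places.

10.61%

Total capital V = 338 + 614 = 952.
Equity weight = 338/952 = 0.3550.
Senior notes weight = 614/952 = 0.6450.
Debt contribution = 0.6450 × 7.6% × (1 − 21%) = 3.8723%.
Required equity contribution = 7.64% − 3.8723% = 3.7677%.
Re = 3.7677% / 0.3550 = 10.6119%.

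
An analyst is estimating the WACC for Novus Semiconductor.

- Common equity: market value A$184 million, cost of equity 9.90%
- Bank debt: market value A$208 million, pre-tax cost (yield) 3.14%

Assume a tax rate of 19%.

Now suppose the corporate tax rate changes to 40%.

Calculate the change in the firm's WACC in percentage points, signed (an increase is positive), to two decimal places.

Current WACC:
Total capital V = 184 + 208 = 392.
Equity: weight = 184/392 = 0.4694; cost = 9.9%.
Bank debt: weight = 208/392 = 0.5306; after-tax cost = 3.14% × (1 − 19%) = 2.5434%.
WACC = 0.4694 × 9.9000% + 0.5306 × 2.5434% = 5.9965%.
After the change:
Total capital V = 184 + 208 = 392.
Equity: weight = 184/392 = 0.4694; cost = 9.9%.
Bank debt: weight = 208/392 = 0.5306; after-tax cost = 3.14% × (1 − 40%) = 1.8840%.
WACC = 0.4694 × 9.9000% + 0.5306 × 1.8840% = 5.6466%.
Change in WACC = 5.6466% − 5.9965% = -0.3499 pp.

-0.35 pp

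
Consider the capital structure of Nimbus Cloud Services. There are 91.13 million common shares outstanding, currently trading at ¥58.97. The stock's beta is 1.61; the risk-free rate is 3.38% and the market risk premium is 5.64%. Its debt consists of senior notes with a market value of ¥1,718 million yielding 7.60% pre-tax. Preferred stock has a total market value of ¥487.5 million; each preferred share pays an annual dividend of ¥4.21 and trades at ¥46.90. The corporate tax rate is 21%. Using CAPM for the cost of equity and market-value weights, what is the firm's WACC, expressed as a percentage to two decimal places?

Cost of equity via CAPM: Re = 3.38% + 1.61 × 5.64% = 12.4604%.
Cost of preferred: Rp = 4.21 / 46.9 = 8.9765%.
Market value of equity E = 58.97 × 91.13m = 5373.9361m.
Total capital V = 5373.9361 + 487.5 + 1718 = 7579.4361.
Equity: weight = 5373.9361/7579.4361 = 0.7090; cost = 12.4604%.
Preferred: weight = 487.5/7579.4361 = 0.0643; cost = 8.9765%.
Senior notes: weight = 1718/7579.4361 = 0.2267; after-tax cost = 7.6% × (1 − 21%) = 6.0040%.
WACC = 0.7090 × 12.4604% + 0.0643 × 8.9765% + 0.2267 × 6.0040% = 10.7729%.

10.77%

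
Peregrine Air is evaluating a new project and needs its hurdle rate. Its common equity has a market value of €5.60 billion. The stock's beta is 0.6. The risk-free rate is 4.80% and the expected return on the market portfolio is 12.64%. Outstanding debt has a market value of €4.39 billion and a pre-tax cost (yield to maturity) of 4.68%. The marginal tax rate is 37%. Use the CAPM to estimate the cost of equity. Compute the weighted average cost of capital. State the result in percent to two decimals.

6.62%

Market risk premium = 12.64% − 4.8% = 7.84%.
Cost of equity via CAPM: Re = 4.8% + 0.6 × 7.84% = 9.5040%.
Total capital V = 5.6 + 4.39 = 9.99.
Equity: weight = 5.6/9.99 = 0.5606; cost = 9.504%.
Debt: weight = 4.39/9.99 = 0.4394; after-tax cost = 4.68% × (1 − 37%) = 2.9484%.
WACC = 0.5606 × 9.5040% + 0.4394 × 2.9484% = 6.6232%.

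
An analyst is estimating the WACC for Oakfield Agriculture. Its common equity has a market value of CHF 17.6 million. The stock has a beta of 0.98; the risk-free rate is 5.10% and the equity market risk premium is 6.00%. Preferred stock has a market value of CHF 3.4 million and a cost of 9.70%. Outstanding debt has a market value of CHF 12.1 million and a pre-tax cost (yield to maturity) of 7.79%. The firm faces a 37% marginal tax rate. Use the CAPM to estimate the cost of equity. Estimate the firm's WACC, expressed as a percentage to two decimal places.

8.63%

Cost of equity via CAPM: Re = 5.1% + 0.98 × 6.0% = 10.9800%.
Total capital V = 17.6 + 3.4 + 12.1 = 33.1.
Equity: weight = 17.6/33.1 = 0.5317; cost = 10.98%.
Preferred: weight = 3.4/33.1 = 0.1027; cost = 9.7%.
Debt: weight = 12.1/33.1 = 0.3656; after-tax cost = 7.79% × (1 − 37%) = 4.9077%.
WACC = 0.5317 × 10.9800% + 0.1027 × 9.7000% + 0.3656 × 4.9077% = 8.6287%.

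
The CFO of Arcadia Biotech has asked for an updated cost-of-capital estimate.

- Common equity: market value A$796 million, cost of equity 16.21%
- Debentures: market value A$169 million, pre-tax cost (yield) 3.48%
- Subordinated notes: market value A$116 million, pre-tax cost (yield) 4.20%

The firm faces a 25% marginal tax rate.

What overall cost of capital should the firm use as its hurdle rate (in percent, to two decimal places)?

Total capital V = 796 + 169 + 116 = 1081.
Equity: weight = 796/1081 = 0.7364; cost = 16.21%.
Debentures: weight = 169/1081 = 0.1563; after-tax cost = 3.48% × (1 − 25%) = 2.6100%.
Subordinated notes: weight = 116/1081 = 0.1073; after-tax cost = 4.2% × (1 − 25%) = 3.1500%.
WACC = 0.7364 × 16.2100% + 0.1563 × 2.6100% + 0.1073 × 3.1500% = 12.6824%.

12.68%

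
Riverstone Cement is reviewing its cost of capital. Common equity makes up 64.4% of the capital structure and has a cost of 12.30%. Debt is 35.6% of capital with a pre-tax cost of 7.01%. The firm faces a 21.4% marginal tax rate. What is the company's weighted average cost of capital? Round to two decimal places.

After-tax cost of debt = 7.01% × (1 − 21.4%) = 5.5099%.
WACC = 0.644 × 12.3000% + 0.356 × 5.5099% = 9.8827%.

9.88%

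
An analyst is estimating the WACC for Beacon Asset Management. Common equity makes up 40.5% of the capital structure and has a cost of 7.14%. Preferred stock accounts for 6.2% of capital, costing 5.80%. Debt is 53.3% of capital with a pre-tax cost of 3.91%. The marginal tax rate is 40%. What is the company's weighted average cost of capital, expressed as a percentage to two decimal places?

4.50%

After-tax cost of debt = 3.91% × (1 − 40%) = 2.3460%.
WACC = 0.405 × 7.1400% + 0.062 × 5.8000% + 0.533 × 2.3460% = 4.5017%.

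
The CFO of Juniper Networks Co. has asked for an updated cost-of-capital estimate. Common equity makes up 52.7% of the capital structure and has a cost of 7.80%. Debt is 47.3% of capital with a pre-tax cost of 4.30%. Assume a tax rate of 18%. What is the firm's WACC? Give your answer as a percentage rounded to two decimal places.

5.78%

After-tax cost of debt = 4.3% × (1 − 18%) = 3.5260%.
WACC = 0.527 × 7.8000% + 0.473 × 3.5260% = 5.7784%.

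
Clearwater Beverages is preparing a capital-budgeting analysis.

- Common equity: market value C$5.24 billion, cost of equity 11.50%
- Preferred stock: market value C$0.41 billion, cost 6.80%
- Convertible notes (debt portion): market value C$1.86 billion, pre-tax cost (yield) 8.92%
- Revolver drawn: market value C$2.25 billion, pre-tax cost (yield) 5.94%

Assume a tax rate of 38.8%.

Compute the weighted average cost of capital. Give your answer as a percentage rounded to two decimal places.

Total capital V = 5.24 + 0.41 + 1.86 + 2.25 = 9.76.
Equity: weight = 5.24/9.76 = 0.5369; cost = 11.5%.
Preferred: weight = 0.41/9.76 = 0.0420; cost = 6.8%.
Convertible notes (debt portion): weight = 1.86/9.76 = 0.1906; after-tax cost = 8.92% × (1 − 38.8%) = 5.4590%.
Revolver drawn: weight = 2.25/9.76 = 0.2305; after-tax cost = 5.94% × (1 − 38.8%) = 3.6353%.
WACC = 0.5369 × 11.5000% + 0.0420 × 6.8000% + 0.1906 × 5.4590% + 0.2305 × 3.6353% = 8.3382%.

8.34%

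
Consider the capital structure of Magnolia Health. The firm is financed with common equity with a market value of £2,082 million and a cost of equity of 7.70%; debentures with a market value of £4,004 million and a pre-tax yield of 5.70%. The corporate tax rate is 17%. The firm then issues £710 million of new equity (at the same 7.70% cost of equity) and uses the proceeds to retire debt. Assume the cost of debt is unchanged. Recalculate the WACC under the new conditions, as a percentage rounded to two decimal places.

6.09%

After the change:
Total capital V = 2792 + 3294 = 6086.
Equity: weight = 2792/6086 = 0.4588; cost = 7.7%.
Debentures: weight = 3294/6086 = 0.5412; after-tax cost = 5.7% × (1 − 17%) = 4.7310%.
WACC = 0.4588 × 7.7000% + 0.5412 × 4.7310% = 6.0931%.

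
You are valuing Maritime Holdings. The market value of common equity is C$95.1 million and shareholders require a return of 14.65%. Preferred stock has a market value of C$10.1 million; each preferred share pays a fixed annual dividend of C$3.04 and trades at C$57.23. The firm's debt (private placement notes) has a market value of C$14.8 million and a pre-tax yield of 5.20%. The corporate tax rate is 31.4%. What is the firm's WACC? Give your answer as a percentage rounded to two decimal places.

12.50%

Cost of preferred: Rp = 3.04 / 57.23 = 5.3119%.
Total capital V = 95.1 + 10.1 + 14.8 = 120.
Equity: weight = 95.1/120 = 0.7925; cost = 14.65%.
Preferred: weight = 10.1/120 = 0.0842; cost = 5.3119%.
Private placement notes: weight = 14.8/120 = 0.1233; after-tax cost = 5.2% × (1 − 31.4%) = 3.5672%.
WACC = 0.7925 × 14.6500% + 0.0842 × 5.3119% + 0.1233 × 3.5672% = 12.4972%.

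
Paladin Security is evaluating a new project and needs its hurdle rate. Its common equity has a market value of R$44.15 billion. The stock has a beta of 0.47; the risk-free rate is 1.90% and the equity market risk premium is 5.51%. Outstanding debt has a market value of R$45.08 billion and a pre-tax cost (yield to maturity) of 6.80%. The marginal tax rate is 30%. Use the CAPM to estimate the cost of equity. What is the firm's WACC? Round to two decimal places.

Cost of equity via CAPM: Re = 1.9% + 0.47 × 5.51% = 4.4897%.
Total capital V = 44.15 + 45.08 = 89.23.
Equity: weight = 44.15/89.23 = 0.4948; cost = 4.4897%.
Debt: weight = 45.08/89.23 = 0.5052; after-tax cost = 6.8% × (1 − 30%) = 4.7600%.
WACC = 0.4948 × 4.4897% + 0.5052 × 4.7600% = 4.6263%.

4.63%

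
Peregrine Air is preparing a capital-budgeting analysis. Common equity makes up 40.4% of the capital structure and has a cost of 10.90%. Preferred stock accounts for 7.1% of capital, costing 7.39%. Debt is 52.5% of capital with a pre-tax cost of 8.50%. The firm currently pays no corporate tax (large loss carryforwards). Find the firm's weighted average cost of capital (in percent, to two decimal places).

After-tax cost of debt = 8.5% × (1 − 0%) = 8.5000%.
WACC = 0.404 × 10.9000% + 0.071 × 7.3900% + 0.525 × 8.5000% = 9.3908%.

9.39%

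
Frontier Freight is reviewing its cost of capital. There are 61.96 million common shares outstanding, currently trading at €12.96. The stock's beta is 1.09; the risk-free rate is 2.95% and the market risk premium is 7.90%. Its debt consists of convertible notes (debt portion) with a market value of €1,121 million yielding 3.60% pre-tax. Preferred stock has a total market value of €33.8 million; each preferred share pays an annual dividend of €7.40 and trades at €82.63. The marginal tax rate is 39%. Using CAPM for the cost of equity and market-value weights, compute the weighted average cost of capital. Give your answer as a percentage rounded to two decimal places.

Cost of equity via CAPM: Re = 2.95% + 1.09 × 7.9% = 11.5610%.
Cost of preferred: Rp = 7.4 / 82.63 = 8.9556%.
Market value of equity E = 12.96 × 61.96m = 803.0016m.
Total capital V = 803.0016 + 33.8 + 1121 = 1957.8016.
Equity: weight = 803.0016/1957.8016 = 0.4102; cost = 11.561%.
Preferred: weight = 33.8/1957.8016 = 0.0173; cost = 8.9556%.
Convertible notes (debt portion): weight = 1121/1957.8016 = 0.5726; after-tax cost = 3.6% × (1 − 39%) = 2.1960%.
WACC = 0.4102 × 11.5610% + 0.0173 × 8.9556% + 0.5726 × 2.1960% = 6.1538%.

6.15%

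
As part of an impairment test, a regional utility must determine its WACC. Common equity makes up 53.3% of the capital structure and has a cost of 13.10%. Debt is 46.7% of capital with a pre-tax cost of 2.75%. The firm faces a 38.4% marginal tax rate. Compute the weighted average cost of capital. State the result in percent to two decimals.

After-tax cost of debt = 2.75% × (1 − 38.4%) = 1.6940%.
WACC = 0.533 × 13.1000% + 0.467 × 1.6940% = 7.7734%.

7.77%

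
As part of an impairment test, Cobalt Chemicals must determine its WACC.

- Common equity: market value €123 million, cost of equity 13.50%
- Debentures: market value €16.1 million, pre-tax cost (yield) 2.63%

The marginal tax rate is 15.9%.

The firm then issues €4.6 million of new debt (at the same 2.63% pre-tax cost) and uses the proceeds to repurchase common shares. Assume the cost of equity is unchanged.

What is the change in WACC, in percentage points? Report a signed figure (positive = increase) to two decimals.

Current WACC:
Total capital V = 123 + 16.1 = 139.1.
Equity: weight = 123/139.1 = 0.8843; cost = 13.5%.
Debentures: weight = 16.1/139.1 = 0.1157; after-tax cost = 2.63% × (1 − 15.9%) = 2.2118%.
WACC = 0.8843 × 13.5000% + 0.1157 × 2.2118% = 12.1935%.
After the change:
Total capital V = 118.4 + 20.7 = 139.1.
Equity: weight = 118.4/139.1 = 0.8512; cost = 13.5%.
Debentures: weight = 20.7/139.1 = 0.1488; after-tax cost = 2.63% × (1 − 15.9%) = 2.2118%.
WACC = 0.8512 × 13.5000% + 0.1488 × 2.2118% = 11.8202%.
Change in WACC = 11.8202% − 12.1935% = -0.3733 pp.

-0.37 pp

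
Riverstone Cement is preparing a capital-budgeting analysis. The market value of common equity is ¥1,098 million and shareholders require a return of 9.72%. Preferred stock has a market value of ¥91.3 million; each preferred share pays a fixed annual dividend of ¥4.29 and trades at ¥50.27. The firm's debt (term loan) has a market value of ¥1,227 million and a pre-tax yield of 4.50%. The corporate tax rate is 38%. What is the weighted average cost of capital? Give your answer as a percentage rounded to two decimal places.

6.16%

Cost of preferred: Rp = 4.29 / 50.27 = 8.5339%.
Total capital V = 1098 + 91.3 + 1227 = 2416.3.
Equity: weight = 1098/2416.3 = 0.4544; cost = 9.72%.
Preferred: weight = 91.3/2416.3 = 0.0378; cost = 8.5339%.
Term loan: weight = 1227/2416.3 = 0.5078; after-tax cost = 4.5% × (1 − 38%) = 2.7900%.
WACC = 0.4544 × 9.7200% + 0.0378 × 8.5339% + 0.5078 × 2.7900% = 6.1561%.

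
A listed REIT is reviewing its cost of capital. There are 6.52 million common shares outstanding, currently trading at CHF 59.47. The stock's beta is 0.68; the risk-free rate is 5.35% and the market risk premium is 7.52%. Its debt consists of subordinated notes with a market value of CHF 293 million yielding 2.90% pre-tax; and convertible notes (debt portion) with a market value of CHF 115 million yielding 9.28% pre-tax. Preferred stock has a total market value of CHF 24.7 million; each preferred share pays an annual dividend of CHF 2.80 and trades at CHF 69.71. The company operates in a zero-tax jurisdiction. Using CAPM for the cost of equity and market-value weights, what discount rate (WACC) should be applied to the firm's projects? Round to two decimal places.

7.40%

Cost of equity via CAPM: Re = 5.35% + 0.68 × 7.52% = 10.4636%.
Cost of preferred: Rp = 2.8 / 69.71 = 4.0166%.
Market value of equity E = 59.47 × 6.52m = 387.7444m.
Total capital V = 387.7444 + 24.7 + 293 + 115 = 820.4444.
Equity: weight = 387.7444/820.4444 = 0.4726; cost = 10.4636%.
Preferred: weight = 24.7/820.4444 = 0.0301; cost = 4.0166%.
Subordinated notes: weight = 293/820.4444 = 0.3571; after-tax cost = 2.9% × (1 − 0%) = 2.9000%.
Convertible notes (debt portion): weight = 115/820.4444 = 0.1402; after-tax cost = 9.28% × (1 − 0%) = 9.2800%.
WACC = 0.4726 × 10.4636% + 0.0301 × 4.0166% + 0.3571 × 2.9000% + 0.1402 × 9.2800% = 7.4025%.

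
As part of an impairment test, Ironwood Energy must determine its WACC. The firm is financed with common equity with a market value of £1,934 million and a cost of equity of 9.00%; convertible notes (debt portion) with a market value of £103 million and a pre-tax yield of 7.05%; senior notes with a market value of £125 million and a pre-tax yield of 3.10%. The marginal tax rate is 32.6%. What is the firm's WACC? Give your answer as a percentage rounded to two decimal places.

8.40%

Total capital V = 1934 + 103 + 125 = 2162.
Equity: weight = 1934/2162 = 0.8945; cost = 9%.
Convertible notes (debt portion): weight = 103/2162 = 0.0476; after-tax cost = 7.05% × (1 − 32.6%) = 4.7517%.
Senior notes: weight = 125/2162 = 0.0578; after-tax cost = 3.1% × (1 − 32.6%) = 2.0894%.
WACC = 0.8945 × 9.0000% + 0.0476 × 4.7517% + 0.0578 × 2.0894% = 8.3981%.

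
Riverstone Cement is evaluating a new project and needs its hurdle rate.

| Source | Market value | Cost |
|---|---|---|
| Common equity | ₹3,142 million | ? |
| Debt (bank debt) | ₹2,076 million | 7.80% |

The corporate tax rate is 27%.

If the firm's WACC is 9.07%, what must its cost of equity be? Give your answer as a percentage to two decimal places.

11.30%

Total capital V = 3142 + 2076 = 5218.
Equity weight = 3142/5218 = 0.6021.
Bank debt weight = 2076/5218 = 0.3979.
Debt contribution = 0.3979 × 7.8% × (1 − 27%) = 2.2654%.
Required equity contribution = 9.07% − 2.2654% = 6.8046%.
Re = 6.8046% / 0.6021 = 11.3006%.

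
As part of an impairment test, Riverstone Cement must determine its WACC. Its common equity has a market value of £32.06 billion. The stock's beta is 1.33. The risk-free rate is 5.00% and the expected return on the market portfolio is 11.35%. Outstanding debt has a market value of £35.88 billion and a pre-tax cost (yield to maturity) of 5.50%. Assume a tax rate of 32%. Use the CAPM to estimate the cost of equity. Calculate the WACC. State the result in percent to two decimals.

Market risk premium = 11.35% − 5.0% = 6.35%.
Cost of equity via CAPM: Re = 5.0% + 1.33 × 6.35% = 13.4455%.
Total capital V = 32.06 + 35.88 = 67.94.
Equity: weight = 32.06/67.94 = 0.4719; cost = 13.4455%.
Debt: weight = 35.88/67.94 = 0.5281; after-tax cost = 5.5% × (1 − 32%) = 3.7400%.
WACC = 0.4719 × 13.4455% + 0.5281 × 3.7400% = 8.3199%.

8.32%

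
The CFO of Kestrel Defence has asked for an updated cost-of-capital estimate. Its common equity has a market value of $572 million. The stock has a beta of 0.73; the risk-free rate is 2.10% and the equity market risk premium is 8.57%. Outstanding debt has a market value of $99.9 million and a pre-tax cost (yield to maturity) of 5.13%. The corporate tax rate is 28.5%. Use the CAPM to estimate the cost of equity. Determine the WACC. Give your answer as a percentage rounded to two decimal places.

Cost of equity via CAPM: Re = 2.1% + 0.73 × 8.57% = 8.3561%.
Total capital V = 572 + 99.9 = 671.9.
Equity: weight = 572/671.9 = 0.8513; cost = 8.3561%.
Debt: weight = 99.9/671.9 = 0.1487; after-tax cost = 5.13% × (1 − 28.5%) = 3.6680%.
WACC = 0.8513 × 8.3561% + 0.1487 × 3.6680% = 7.6591%.

7.66%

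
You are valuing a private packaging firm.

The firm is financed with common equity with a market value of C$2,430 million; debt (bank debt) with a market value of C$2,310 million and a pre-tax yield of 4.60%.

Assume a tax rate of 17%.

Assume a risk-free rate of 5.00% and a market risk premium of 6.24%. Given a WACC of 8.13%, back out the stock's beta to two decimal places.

1.16

Total capital V = 2430 + 2310 = 4740.
Equity weight = 2430/4740 = 0.5127.
Bank debt weight = 2310/4740 = 0.4873.
Debt contribution = 0.4873 × 4.6% × (1 − 17%) = 1.8607%.
Required equity contribution = 8.13% − 1.8607% = 6.2693%  ⇒  Re = 12.2291%.
CAPM: 12.2291% = 5.0% + β × 6.24%  ⇒  β = 1.1585.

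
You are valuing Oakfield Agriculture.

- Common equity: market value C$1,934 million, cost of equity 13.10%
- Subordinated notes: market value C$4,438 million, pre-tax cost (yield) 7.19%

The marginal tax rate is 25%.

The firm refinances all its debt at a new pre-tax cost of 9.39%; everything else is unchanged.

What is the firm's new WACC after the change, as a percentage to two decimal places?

After the change:
Total capital V = 1934 + 4438 = 6372.
Equity: weight = 1934/6372 = 0.3035; cost = 13.1%.
Subordinated notes: weight = 4438/6372 = 0.6965; after-tax cost = 9.39% × (1 − 25%) = 7.0425%.
WACC = 0.3035 × 13.1000% + 0.6965 × 7.0425% = 8.8810%.

8.88%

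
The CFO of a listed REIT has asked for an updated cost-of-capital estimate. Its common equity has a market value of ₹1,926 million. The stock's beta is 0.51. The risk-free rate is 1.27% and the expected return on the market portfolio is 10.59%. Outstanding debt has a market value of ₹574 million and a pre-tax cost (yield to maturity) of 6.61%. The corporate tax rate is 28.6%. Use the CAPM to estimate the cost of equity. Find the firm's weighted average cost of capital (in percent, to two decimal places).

Market risk premium = 10.59% − 1.27% = 9.32%.
Cost of equity via CAPM: Re = 1.27% + 0.51 × 9.32% = 6.0232%.
Total capital V = 1926 + 574 = 2500.
Equity: weight = 1926/2500 = 0.7704; cost = 6.0232%.
Debt: weight = 574/2500 = 0.2296; after-tax cost = 6.61% × (1 − 28.6%) = 4.7195%.
WACC = 0.7704 × 6.0232% + 0.2296 × 4.7195% = 5.7239%.

5.72%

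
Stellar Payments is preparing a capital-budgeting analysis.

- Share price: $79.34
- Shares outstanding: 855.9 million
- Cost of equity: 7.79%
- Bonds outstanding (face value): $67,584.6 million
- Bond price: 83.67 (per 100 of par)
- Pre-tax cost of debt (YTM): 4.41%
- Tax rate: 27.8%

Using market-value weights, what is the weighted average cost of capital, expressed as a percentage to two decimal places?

Market value of equity E = 79.34 × 855.9m = 67907.106m. Market value of debt D = 67584.6m × 83.67/100 = 56548.03482m.
Total capital V = 67907.106 + 56548.03482 = 124455.14082.
Equity: weight = 67907.106/124455.14082 = 0.5456; cost = 7.79%.
Bonds outstanding: weight = 56548.03482/124455.14082 = 0.4544; after-tax cost = 4.41% × (1 − 27.8%) = 3.1840%.
WACC = 0.5456 × 7.7900% + 0.4544 × 3.1840% = 5.6972%.

5.70%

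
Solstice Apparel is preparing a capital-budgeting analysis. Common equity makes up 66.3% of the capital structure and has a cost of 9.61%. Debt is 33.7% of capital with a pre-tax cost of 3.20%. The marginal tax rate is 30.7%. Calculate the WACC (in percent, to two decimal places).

After-tax cost of debt = 3.2% × (1 − 30.7%) = 2.2176%.
WACC = 0.663 × 9.6100% + 0.337 × 2.2176% = 7.1188%.

7.12%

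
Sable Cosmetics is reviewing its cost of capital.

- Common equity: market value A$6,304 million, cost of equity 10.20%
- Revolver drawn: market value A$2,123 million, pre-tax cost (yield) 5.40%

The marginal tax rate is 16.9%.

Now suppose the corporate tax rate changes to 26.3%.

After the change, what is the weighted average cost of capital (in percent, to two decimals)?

8.63%

After the change:
Total capital V = 6304 + 2123 = 8427.
Equity: weight = 6304/8427 = 0.7481; cost = 10.2%.
Revolver drawn: weight = 2123/8427 = 0.2519; after-tax cost = 5.4% × (1 − 26.3%) = 3.9798%.
WACC = 0.7481 × 10.2000% + 0.2519 × 3.9798% = 8.6330%.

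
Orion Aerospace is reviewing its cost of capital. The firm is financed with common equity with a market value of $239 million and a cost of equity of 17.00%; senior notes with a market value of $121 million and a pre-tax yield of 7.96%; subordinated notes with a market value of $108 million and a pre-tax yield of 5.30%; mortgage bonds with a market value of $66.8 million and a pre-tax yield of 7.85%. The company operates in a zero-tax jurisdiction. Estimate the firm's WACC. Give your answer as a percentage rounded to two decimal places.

Total capital V = 239 + 121 + 108 + 66.8 = 534.8.
Equity: weight = 239/534.8 = 0.4469; cost = 17%.
Senior notes: weight = 121/534.8 = 0.2263; after-tax cost = 7.96% × (1 − 0%) = 7.9600%.
Subordinated notes: weight = 108/534.8 = 0.2019; after-tax cost = 5.3% × (1 − 0%) = 5.3000%.
Mortgage bonds: weight = 66.8/534.8 = 0.1249; after-tax cost = 7.85% × (1 − 0%) = 7.8500%.
WACC = 0.4469 × 17.0000% + 0.2263 × 7.9600% + 0.2019 × 5.3000% + 0.1249 × 7.8500% = 11.4490%.

11.45%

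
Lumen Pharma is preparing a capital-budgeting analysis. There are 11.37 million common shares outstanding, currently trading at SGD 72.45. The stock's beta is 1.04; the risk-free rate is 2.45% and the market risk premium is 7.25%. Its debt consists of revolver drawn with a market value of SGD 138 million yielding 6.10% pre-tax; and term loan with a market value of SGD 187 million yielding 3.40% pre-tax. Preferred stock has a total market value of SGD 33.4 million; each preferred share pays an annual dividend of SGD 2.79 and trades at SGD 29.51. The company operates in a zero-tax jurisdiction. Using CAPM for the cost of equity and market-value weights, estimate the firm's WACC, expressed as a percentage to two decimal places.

Cost of equity via CAPM: Re = 2.45% + 1.04 × 7.25% = 9.9900%.
Cost of preferred: Rp = 2.79 / 29.51 = 9.4544%.
Market value of equity E = 72.45 × 11.37m = 823.7565m.
Total capital V = 823.7565 + 33.4 + 138 + 187 = 1182.1565.
Equity: weight = 823.7565/1182.1565 = 0.6968; cost = 9.99%.
Preferred: weight = 33.4/1182.1565 = 0.0283; cost = 9.4544%.
Revolver drawn: weight = 138/1182.1565 = 0.1167; after-tax cost = 6.1% × (1 − 0%) = 6.1000%.
Term loan: weight = 187/1182.1565 = 0.1582; after-tax cost = 3.4% × (1 − 0%) = 3.4000%.
WACC = 0.6968 × 9.9900% + 0.0283 × 9.4544% + 0.1167 × 6.1000% + 0.1582 × 3.4000% = 8.4783%.

8.48%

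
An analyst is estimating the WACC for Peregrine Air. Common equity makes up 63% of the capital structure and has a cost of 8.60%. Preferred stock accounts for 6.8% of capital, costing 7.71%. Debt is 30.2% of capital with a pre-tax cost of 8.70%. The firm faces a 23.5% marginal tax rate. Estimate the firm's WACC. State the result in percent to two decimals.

After-tax cost of debt = 8.7% × (1 − 23.5%) = 6.6555%.
WACC = 0.630 × 8.6000% + 0.068 × 7.7100% + 0.302 × 6.6555% = 7.9522%.

7.95%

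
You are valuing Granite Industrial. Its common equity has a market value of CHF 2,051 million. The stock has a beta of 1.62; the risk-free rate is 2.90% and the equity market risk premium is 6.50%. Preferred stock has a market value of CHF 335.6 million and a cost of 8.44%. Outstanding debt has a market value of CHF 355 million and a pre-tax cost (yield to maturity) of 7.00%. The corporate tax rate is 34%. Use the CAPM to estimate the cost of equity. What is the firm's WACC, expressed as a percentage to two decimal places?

Cost of equity via CAPM: Re = 2.9% + 1.62 × 6.5% = 13.4300%.
Total capital V = 2051 + 335.6 + 355 = 2741.6.
Equity: weight = 2051/2741.6 = 0.7481; cost = 13.43%.
Preferred: weight = 335.6/2741.6 = 0.1224; cost = 8.44%.
Debt: weight = 355/2741.6 = 0.1295; after-tax cost = 7% × (1 − 34%) = 4.6200%.
WACC = 0.7481 × 13.4300% + 0.1224 × 8.4400% + 0.1295 × 4.6200% = 11.6784%.

11.68%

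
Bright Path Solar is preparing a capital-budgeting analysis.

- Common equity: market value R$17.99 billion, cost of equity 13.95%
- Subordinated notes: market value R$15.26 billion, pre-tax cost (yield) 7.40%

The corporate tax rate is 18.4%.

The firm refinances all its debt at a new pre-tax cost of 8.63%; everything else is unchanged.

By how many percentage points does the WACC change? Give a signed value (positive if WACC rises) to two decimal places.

+0.46 pp

Current WACC:
Total capital V = 17.99 + 15.26 = 33.25.
Equity: weight = 17.99/33.25 = 0.5411; cost = 13.95%.
Subordinated notes: weight = 15.26/33.25 = 0.4589; after-tax cost = 7.4% × (1 − 18.4%) = 6.0384%.
WACC = 0.5411 × 13.9500% + 0.4589 × 6.0384% = 10.3190%.
After the change:
Total capital V = 17.99 + 15.26 = 33.25.
Equity: weight = 17.99/33.25 = 0.5411; cost = 13.95%.
Subordinated notes: weight = 15.26/33.25 = 0.4589; after-tax cost = 8.63% × (1 − 18.4%) = 7.0421%.
WACC = 0.5411 × 13.9500% + 0.4589 × 7.0421% = 10.7796%.
Change in WACC = 10.7796% − 10.3190% = 0.4606 pp.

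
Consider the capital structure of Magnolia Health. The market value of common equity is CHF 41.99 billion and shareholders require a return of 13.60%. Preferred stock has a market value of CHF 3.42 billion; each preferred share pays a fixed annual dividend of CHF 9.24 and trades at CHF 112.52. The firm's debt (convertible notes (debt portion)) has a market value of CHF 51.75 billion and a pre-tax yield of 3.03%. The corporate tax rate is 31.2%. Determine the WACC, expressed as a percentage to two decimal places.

Cost of preferred: Rp = 9.24 / 112.52 = 8.2119%.
Total capital V = 41.99 + 3.42 + 51.75 = 97.16.
Equity: weight = 41.99/97.16 = 0.4322; cost = 13.6%.
Preferred: weight = 3.42/97.16 = 0.0352; cost = 8.2119%.
Convertible notes (debt portion): weight = 51.75/97.16 = 0.5326; after-tax cost = 3.03% × (1 − 31.2%) = 2.0846%.
WACC = 0.4322 × 13.6000% + 0.0352 × 8.2119% + 0.5326 × 2.0846% = 7.2770%.

7.28%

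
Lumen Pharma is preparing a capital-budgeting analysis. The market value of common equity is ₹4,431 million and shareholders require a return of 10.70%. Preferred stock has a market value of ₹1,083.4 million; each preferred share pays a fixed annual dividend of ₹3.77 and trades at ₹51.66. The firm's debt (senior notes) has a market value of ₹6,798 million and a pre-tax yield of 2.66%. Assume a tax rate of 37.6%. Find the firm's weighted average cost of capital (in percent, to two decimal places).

5.41%

Cost of preferred: Rp = 3.77 / 51.66 = 7.2977%.
Total capital V = 4431 + 1083.4 + 6798 = 12312.4.
Equity: weight = 4431/12312.4 = 0.3599; cost = 10.7%.
Preferred: weight = 1083.4/12312.4 = 0.0880; cost = 7.2977%.
Senior notes: weight = 6798/12312.4 = 0.5521; after-tax cost = 2.66% × (1 − 37.6%) = 1.6598%.
WACC = 0.3599 × 10.7000% + 0.0880 × 7.2977% + 0.5521 × 1.6598% = 5.4093%.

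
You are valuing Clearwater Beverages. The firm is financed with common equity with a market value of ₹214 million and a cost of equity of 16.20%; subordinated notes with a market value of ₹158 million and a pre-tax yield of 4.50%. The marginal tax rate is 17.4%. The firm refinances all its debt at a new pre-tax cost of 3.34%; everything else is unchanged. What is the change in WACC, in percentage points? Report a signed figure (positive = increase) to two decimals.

-0.41 pp

Current WACC:
Total capital V = 214 + 158 = 372.
Equity: weight = 214/372 = 0.5753; cost = 16.2%.
Subordinated notes: weight = 158/372 = 0.4247; after-tax cost = 4.5% × (1 − 17.4%) = 3.7170%.
WACC = 0.5753 × 16.2000% + 0.4247 × 3.7170% = 10.8981%.
After the change:
Total capital V = 214 + 158 = 372.
Equity: weight = 214/372 = 0.5753; cost = 16.2%.
Subordinated notes: weight = 158/372 = 0.4247; after-tax cost = 3.34% × (1 − 17.4%) = 2.7588%.
WACC = 0.5753 × 16.2000% + 0.4247 × 2.7588% = 10.4911%.
Change in WACC = 10.4911% − 10.8981% = -0.4070 pp.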